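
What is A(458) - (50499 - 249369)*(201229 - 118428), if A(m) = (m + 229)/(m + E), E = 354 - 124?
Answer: 11329044791247/688 ≈ 1.6467e+10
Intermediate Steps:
E = 230
A(m) = (229 + m)/(230 + m) (A(m) = (m + 229)/(m + 230) = (229 + m)/(230 + m))
A(458) - (50499 - 249369)*(201229 - 118428) = (229 + 458)/(230 + 458) - (50499 - 249369)*(201229 - 118428) = 687/688 - (-198870)*82801 = (1/688)*687 - 1*(-16466634870) = 687/688 + 16466634870 = 11329044791247/688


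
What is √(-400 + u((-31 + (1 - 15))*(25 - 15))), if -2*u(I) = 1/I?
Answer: I*√359999/30 ≈ 20.0*I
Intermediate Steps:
u(I) = -1/(2*I)
√(-400 + u((-31 + (1 - 15))*(25 - 15))) = √(-400 - 1/((-31 + (1 - 15))*(25 - 15))/2) = √(-400 - 1/(10*(-31 - 14))/2) = √(-400 - 1/(2*((-45*10)))) = √(-400 - ½/(-450)) = √(-400 - ½*(-1/450)) = √(-400 + 1/900) = √(-359999/900) = I*√359999/30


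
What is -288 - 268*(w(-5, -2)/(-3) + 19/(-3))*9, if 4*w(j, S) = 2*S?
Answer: 14184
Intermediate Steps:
w(j, S) = S/2 (w(j, S) = (2*S)/4 = S/2)
-288 - 268*(w(-5, -2)/(-3) + 19/(-3))*9 = -288 - 268*(((½)*(-2))/(-3) + 19/(-3))*9 = -288 - 268*(-1*(-⅓) + 19*(-⅓))*9 = -288 - 268*(⅓ - 19/3)*9 = -288 - (-1608)*9 = -288 - 268*(-54) = -288 + 14472 = 14184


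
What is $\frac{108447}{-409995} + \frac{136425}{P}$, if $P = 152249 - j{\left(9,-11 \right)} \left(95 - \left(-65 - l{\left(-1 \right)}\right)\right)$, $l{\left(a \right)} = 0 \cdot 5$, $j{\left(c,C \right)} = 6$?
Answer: $\frac{13175576564}{20675911185} \approx 0.63724$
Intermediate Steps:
$l{\left(a \right)} = 0$
$P = 151289$ ($P = 152249 - 6 \left(95 + \left(\left(0 + 66\right) - 1\right)\right) = 152249 - 6 \left(95 + \left(66 - 1\right)\right) = 152249 - 6 \left(95 + 65\right) = 152249 - 6 \cdot 160 = 152249 - 960 = 151289$)
$\frac{108447}{-409995} + \frac{136425}{P} = \frac{108447}{-409995} + \frac{136425}{151289} = 108447 \left(- \frac{1}{409995}\right) + 136425 \cdot \frac{1}{151289} = - \frac{36149}{136665} + \frac{136425}{151289} = \frac{13175576564}{20675911185}$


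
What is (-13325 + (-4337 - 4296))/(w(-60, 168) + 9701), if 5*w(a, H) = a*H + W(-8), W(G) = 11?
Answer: -54895/19218 ≈ -2.8564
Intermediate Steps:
w(a, H) = 11/5 + H*a/5 (w(a, H) = (a*H + 11)/5 = (H*a + 11)/5 = (11 + H*a)/5 = 11/5 + H*a/5)
(-13325 + (-4337 - 4296))/(w(-60, 168) + 9701) = (-13325 + (-4337 - 4296))/((11/5 + (1/5)*168*(-60)) + 9701) = (-13325 - 8633)/((11/5 - 2016) + 9701) = -21958/(-10069/5 + 9701) = -21958/38436/5 = -21958*5/38436 = -54895/19218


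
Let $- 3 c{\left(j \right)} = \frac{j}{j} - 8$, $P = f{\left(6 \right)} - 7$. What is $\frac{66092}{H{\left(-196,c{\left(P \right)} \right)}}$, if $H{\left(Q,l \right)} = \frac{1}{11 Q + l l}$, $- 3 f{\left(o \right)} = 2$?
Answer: $- \frac{1279210660}{9} \approx -1.4213 \cdot 10^{8}$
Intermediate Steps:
$f{\left(o \right)} = - \frac{2}{3}$ ($f{\left(o \right)} = \left(- \frac{1}{3}\right) 2 = - \frac{2}{3}$)
$P = - \frac{23}{3}$ ($P = - \frac{2}{3} - 7 = - \frac{23}{3} \approx -7.6667$)
$c{\left(j \right)} = \frac{7}{3}$ ($c{\left(j \right)} = - \frac{\frac{j}{j} - 8}{3} = - \frac{1 - 8}{3} = \left(- \frac{1}{3}\right) \left(-7\right) = \frac{7}{3}$)
$H{\left(Q,l \right)} = \frac{1}{l^{2} + 11 Q}$ ($H{\left(Q,l \right)} = \frac{1}{11 Q + l^{2}} = \frac{1}{l^{2} + 11 Q}$)
$\frac{66092}{H{\left(-196,c{\left(P \right)} \right)}} = \frac{66092}{\frac{1}{\left(\frac{7}{3}\right)^{2} + 11 \left(-196\right)}} = \frac{66092}{\frac{1}{\frac{49}{9} - 2156}} = \frac{66092}{\frac{1}{- \frac{19355}{9}}} = \frac{66092}{- \frac{9}{19355}} = 66092 \left(- \frac{19355}{9}\right) = - \frac{1279210660}{9}$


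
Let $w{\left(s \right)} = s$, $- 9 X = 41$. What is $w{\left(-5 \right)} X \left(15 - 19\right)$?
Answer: $- \frac{820}{9} \approx -91.111$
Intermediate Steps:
$X = - \frac{41}{9}$ ($X = \left(- \frac{1}{9}\right) 41 = - \frac{41}{9} \approx -4.5556$)
$w{\left(-5 \right)} X \left(15 - 19\right) = \left(-5\right) \left(- \frac{41}{9}\right) \left(15 - 19\right) = \frac{205}{9} \left(-4\right) = - \frac{820}{9}$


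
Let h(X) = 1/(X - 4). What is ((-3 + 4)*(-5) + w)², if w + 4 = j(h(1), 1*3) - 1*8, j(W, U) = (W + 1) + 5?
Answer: 1156/9 ≈ 128.44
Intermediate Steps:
h(X) = 1/(-4 + X)
j(W, U) = 6 + W (j(W, U) = (1 + W) + 5 = 6 + W)
w = -19/3 (w = -4 + ((6 + 1/(-4 + 1)) - 1*8) = -4 + ((6 + 1/(-3)) - 8) = -4 + ((6 - ⅓) - 8) = -4 + (17/3 - 8) = -4 - 7/3 = -19/3 ≈ -6.3333)
((-3 + 4)*(-5) + w)² = ((-3 + 4)*(-5) - 19/3)² = (1*(-5) - 19/3)² = (-5 - 19/3)² = (-34/3)² = 1156/9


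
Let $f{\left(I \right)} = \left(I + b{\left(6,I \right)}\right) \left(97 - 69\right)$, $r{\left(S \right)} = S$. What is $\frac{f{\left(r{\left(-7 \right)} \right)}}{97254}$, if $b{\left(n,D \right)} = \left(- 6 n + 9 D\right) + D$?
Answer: $- \frac{1582}{48627} \approx -0.032533$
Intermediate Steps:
$b{\left(n,D \right)} = - 6 n + 10 D$
$f{\left(I \right)} = -1008 + 308 I$ ($f{\left(I \right)} = \left(I + \left(\left(-6\right) 6 + 10 I\right)\right) \left(97 - 69\right) = \left(I + \left(-36 + 10 I\right)\right) 28 = \left(-36 + 11 I\right) 28 = -1008 + 308 I$)
$\frac{f{\left(r{\left(-7 \right)} \right)}}{97254} = \frac{-1008 + 308 \left(-7\right)}{97254} = \left(-1008 - 2156\right) \frac{1}{97254} = \left(-3164\right) \frac{1}{97254} = - \frac{1582}{48627}$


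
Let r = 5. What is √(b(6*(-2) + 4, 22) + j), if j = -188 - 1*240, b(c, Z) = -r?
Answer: I*√433 ≈ 20.809*I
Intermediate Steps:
b(c, Z) = -5 (b(c, Z) = -1*5 = -5)
j = -428 (j = -188 - 240 = -428)
√(b(6*(-2) + 4, 22) + j) = √(-5 - 428) = √(-433) = I*√433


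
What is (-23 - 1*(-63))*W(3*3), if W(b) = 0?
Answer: 0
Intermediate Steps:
(-23 - 1*(-63))*W(3*3) = (-23 - 1*(-63))*0 = (-23 + 63)*0 = 40*0 = 0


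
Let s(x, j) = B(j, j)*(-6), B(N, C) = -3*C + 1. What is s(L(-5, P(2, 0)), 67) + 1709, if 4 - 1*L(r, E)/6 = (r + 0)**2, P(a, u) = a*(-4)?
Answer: 2909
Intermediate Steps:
B(N, C) = 1 - 3*C
P(a, u) = -4*a
L(r, E) = 24 - 6*r**2 (L(r, E) = 24 - 6*(r + 0)**2 = 24 - 6*r**2)
s(x, j) = -6 + 18*j (s(x, j) = (1 - 3*j)*(-6) = -6 + 18*j)
s(L(-5, P(2, 0)), 67) + 1709 = (-6 + 18*67) + 1709 = (-6 + 1206) + 1709 = 1200 + 1709 = 2909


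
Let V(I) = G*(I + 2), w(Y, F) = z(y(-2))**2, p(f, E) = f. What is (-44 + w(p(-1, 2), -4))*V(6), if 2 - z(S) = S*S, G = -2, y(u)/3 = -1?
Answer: -80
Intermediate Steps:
y(u) = -3 (y(u) = 3*(-1) = -3)
z(S) = 2 - S**2 (z(S) = 2 - S*S = 2 - S**2)
w(Y, F) = 49 (w(Y, F) = (2 - 1*(-3)**2)**2 = (2 - 1*9)**2 = (2 - 9)**2 = (-7)**2 = 49)
V(I) = -4 - 2*I (V(I) = -2*(I + 2) = -2*(2 + I) = -4 - 2*I)
(-44 + w(p(-1, 2), -4))*V(6) = (-44 + 49)*(-4 - 2*6) = 5*(-4 - 12) = 5*(-16) = -80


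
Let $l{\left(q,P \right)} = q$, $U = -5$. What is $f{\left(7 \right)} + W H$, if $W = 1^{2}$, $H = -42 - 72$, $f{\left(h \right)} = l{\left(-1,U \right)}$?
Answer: $-115$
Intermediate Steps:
$f{\left(h \right)} = -1$
$H = -114$ ($H = -42 - 72 = -114$)
$W = 1$
$f{\left(7 \right)} + W H = -1 + 1 \left(-114\right) = -1 - 114 = -115$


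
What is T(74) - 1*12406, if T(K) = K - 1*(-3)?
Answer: -12329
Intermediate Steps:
T(K) = 3 + K (T(K) = K + 3 = 3 + K)
T(74) - 1*12406 = (3 + 74) - 1*12406 = 77 - 12406 = -12329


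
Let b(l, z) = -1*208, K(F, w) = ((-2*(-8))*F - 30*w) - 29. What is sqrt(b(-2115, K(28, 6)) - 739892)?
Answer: 10*I*sqrt(7401) ≈ 860.29*I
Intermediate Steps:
K(F, w) = -29 - 30*w + 16*F (K(F, w) = (16*F - 30*w) - 29 = (-30*w + 16*F) - 29 = -29 - 30*w + 16*F)
b(l, z) = -208
sqrt(b(-2115, K(28, 6)) - 739892) = sqrt(-208 - 739892) = sqrt(-740100) = 10*I*sqrt(7401)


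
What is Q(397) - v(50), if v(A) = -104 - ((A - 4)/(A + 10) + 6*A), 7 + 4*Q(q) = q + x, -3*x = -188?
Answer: 7769/15 ≈ 517.93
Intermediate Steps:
x = 188/3 (x = -1/3*(-188) = 188/3 ≈ 62.667)
Q(q) = 167/12 + q/4 (Q(q) = -7/4 + (q + 188/3)/4 = -7/4 + (188/3 + q)/4 = -7/4 + (47/3 + q/4) = 167/12 + q/4)
v(A) = -104 - 6*A - (-4 + A)/(10 + A) (v(A) = -104 - ((-4 + A)/(10 + A) + 6*A) = -104 - (6*A + (-4 + A)/(10 + A)) = -104 + (-6*A - (-4 + A)/(10 + A)) = -104 - 6*A - (-4 + A)/(10 + A))
Q(397) - v(50) = (167/12 + (1/4)*397) - (-1036 - 165*50 - 6*50**2)/(10 + 50) = (167/12 + 397/4) - (-1036 - 8250 - 6*2500)/60 = 679/6 - (-1036 - 8250 - 15000)/60 = 679/6 - (-24286)/60 = 679/6 - 1*(-12143/30) = 679/6 + 12143/30 = 7769/15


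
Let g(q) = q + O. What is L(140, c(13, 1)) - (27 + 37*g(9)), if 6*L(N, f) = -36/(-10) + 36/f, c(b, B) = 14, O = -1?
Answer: -11269/35 ≈ -321.97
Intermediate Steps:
g(q) = -1 + q (g(q) = q - 1 = -1 + q)
L(N, f) = 3/5 + 6/f (L(N, f) = (-36/(-10) + 36/f)/6 = (-36*(-1/10) + 36/f)/6 = (18/5 + 36/f)/6 = 3/5 + 6/f)
L(140, c(13, 1)) - (27 + 37*g(9)) = (3/5 + 6/14) - (27 + 37*(-1 + 9)) = (3/5 + 6*(1/14)) - (27 + 37*8) = (3/5 + 3/7) - (27 + 296) = 36/35 - 1*323 = 36/35 - 323 = -11269/35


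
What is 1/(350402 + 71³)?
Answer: 1/708313 ≈ 1.4118e-6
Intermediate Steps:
1/(350402 + 71³) = 1/(350402 + 357911) = 1/708313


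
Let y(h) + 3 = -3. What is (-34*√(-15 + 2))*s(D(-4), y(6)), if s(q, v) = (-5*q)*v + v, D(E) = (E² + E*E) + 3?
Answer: -35496*I*√13 ≈ -1.2798e+5*I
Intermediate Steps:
y(h) = -6 (y(h) = -3 - 3 = -6)
D(E) = 3 + 2*E² (D(E) = (E² + E²) + 3 = 2*E² + 3 = 3 + 2*E²)
s(q, v) = v - 5*q*v (s(q, v) = -5*q*v + v = v - 5*q*v)
(-34*√(-15 + 2))*s(D(-4), y(6)) = (-34*√(-15 + 2))*(-6*(1 - 5*(3 + 2*(-4)²))) = (-34*I*√13)*(-6*(1 - 5*(3 + 2*16))) = (-34*I*√13)*(-6*(1 - 5*(3 + 32))) = (-34*I*√13)*(-6*(1 - 5*35)) = (-34*I*√13)*(-6*(1 - 175)) = (-34*I*√13)*(-6*(-174)) = -34*I*√13*1044 = -35496*I*√13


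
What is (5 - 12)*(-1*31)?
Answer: 217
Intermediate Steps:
(5 - 12)*(-1*31) = -7*(-31) = 217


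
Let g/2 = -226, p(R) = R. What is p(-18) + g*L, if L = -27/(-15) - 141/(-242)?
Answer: -662448/605 ≈ -1095.0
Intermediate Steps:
g = -452 (g = 2*(-226) = -452)
L = 2883/1210 (L = -27*(-1/15) - 141*(-1/242) = 9/5 + 141/242 = 2883/1210 ≈ 2.3826)
p(-18) + g*L = -18 - 452*2883/1210 = -18 - 651558/605 = -662448/605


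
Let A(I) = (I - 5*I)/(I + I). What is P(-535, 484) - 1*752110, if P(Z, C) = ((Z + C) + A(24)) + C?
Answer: -751679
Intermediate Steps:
A(I) = -2 (A(I) = (-4*I)/((2*I)) = (-4*I)*(1/(2*I)) = -2)
P(Z, C) = -2 + Z + 2*C (P(Z, C) = ((Z + C) - 2) + C = ((C + Z) - 2) + C = (-2 + C + Z) + C = -2 + Z + 2*C)
P(-535, 484) - 1*752110 = (-2 - 535 + 2*484) - 1*752110 = (-2 - 535 + 968) - 752110 = 431 - 752110 = -751679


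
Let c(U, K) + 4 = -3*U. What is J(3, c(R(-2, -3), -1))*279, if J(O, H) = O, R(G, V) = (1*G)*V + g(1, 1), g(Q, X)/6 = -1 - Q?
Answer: 837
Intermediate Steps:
g(Q, X) = -6 - 6*Q (g(Q, X) = 6*(-1 - Q) = -6 - 6*Q)
R(G, V) = -12 + G*V (R(G, V) = (1*G)*V + (-6 - 6*1) = G*V + (-6 - 6) = G*V - 12 = -12 + G*V)
c(U, K) = -4 - 3*U
J(3, c(R(-2, -3), -1))*279 = 3*279 = 837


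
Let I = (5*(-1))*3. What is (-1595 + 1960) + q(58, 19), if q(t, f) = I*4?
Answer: 305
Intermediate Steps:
I = -15 (I = -5*3 = -15)
q(t, f) = -60 (q(t, f) = -15*4 = -60)
(-1595 + 1960) + q(58, 19) = (-1595 + 1960) - 60 = 365 - 60 = 305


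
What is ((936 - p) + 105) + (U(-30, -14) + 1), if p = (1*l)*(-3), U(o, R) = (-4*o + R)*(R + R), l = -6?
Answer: -1944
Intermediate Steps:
U(o, R) = 2*R*(R - 4*o) (U(o, R) = (R - 4*o)*(2*R) = 2*R*(R - 4*o))
p = 18 (p = (1*(-6))*(-3) = -6*(-3) = 18)
((936 - p) + 105) + (U(-30, -14) + 1) = ((936 - 1*18) + 105) + (2*(-14)*(-14 - 4*(-30)) + 1) = ((936 - 18) + 105) + (2*(-14)*(-14 + 120) + 1) = (918 + 105) + (2*(-14)*106 + 1) = 1023 + (-2968 + 1) = 1023 - 2967 = -1944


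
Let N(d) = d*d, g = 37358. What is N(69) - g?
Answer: -32597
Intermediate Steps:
N(d) = d²
N(69) - g = 69² - 1*37358 = 4761 - 37358 = -32597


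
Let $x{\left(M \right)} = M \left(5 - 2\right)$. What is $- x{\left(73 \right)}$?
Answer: $-219$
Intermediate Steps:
$x{\left(M \right)} = 3 M$ ($x{\left(M \right)} = M 3 = 3 M$)
$- x{\left(73 \right)} = - 3 \cdot 73 = \left(-1\right) 219 = -219$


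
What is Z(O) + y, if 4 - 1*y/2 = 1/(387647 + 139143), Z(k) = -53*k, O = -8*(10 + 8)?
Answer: 2012337799/263395 ≈ 7640.0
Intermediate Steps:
O = -144 (O = -8*18 = -144)
y = 2107159/263395 (y = 8 - 2/(387647 + 139143) = 8 - 2/526790 = 8 - 2*1/526790 = 8 - 1/263395 = 2107159/263395 ≈ 8.0000)
Z(O) + y = -53*(-144) + 2107159/263395 = 7632 + 2107159/263395 = 2012337799/263395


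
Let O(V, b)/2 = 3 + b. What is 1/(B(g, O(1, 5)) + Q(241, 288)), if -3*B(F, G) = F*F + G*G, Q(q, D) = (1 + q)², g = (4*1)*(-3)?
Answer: 3/175292 ≈ 1.7114e-5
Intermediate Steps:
g = -12 (g = 4*(-3) = -12)
O(V, b) = 6 + 2*b (O(V, b) = 2*(3 + b) = 6 + 2*b)
B(F, G) = -F²/3 - G²/3 (B(F, G) = -(F*F + G*G)/3 = -(F² + G²)/3 = -F²/3 - G²/3)
1/(B(g, O(1, 5)) + Q(241, 288)) = 1/((-⅓*(-12)² - (6 + 2*5)²/3) + (1 + 241)²) = 1/((-⅓*144 - (6 + 10)²/3) + 242²) = 1/((-48 - ⅓*16²) + 58564) = 1/((-48 - ⅓*256) + 58564) = 1/((-48 - 256/3) + 58564) = 1/(-400/3 + 58564) = 1/(175292/3) = 3/175292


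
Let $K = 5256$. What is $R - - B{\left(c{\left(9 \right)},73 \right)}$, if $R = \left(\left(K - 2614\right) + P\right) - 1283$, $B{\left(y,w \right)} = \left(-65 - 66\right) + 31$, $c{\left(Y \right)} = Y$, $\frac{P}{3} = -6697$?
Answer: $-18832$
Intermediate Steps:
$P = -20091$ ($P = 3 \left(-6697\right) = -20091$)
$B{\left(y,w \right)} = -100$ ($B{\left(y,w \right)} = -131 + 31 = -100$)
$R = -18732$ ($R = \left(\left(5256 - 2614\right) - 20091\right) - 1283 = \left(2642 - 20091\right) - 1283 = -17449 - 1283 = -18732$)
$R - - B{\left(c{\left(9 \right)},73 \right)} = -18732 - \left(-1\right) \left(-100\right) = -18732 - 100 = -18832$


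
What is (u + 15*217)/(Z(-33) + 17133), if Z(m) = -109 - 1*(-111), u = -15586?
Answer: -12331/17135 ≈ -0.71964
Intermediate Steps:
Z(m) = 2 (Z(m) = -109 + 111 = 2)
(u + 15*217)/(Z(-33) + 17133) = (-15586 + 15*217)/(2 + 17133) = (-15586 + 3255)/17135 = -12331*1/17135 = -12331/17135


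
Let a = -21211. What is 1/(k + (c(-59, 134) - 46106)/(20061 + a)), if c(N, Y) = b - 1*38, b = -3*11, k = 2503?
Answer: 1150/2924627 ≈ 0.00039321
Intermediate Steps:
b = -33
c(N, Y) = -71 (c(N, Y) = -33 - 1*38 = -33 - 38 = -71)
1/(k + (c(-59, 134) - 46106)/(20061 + a)) = 1/(2503 + (-71 - 46106)/(20061 - 21211)) = 1/(2503 - 46177/(-1150)) = 1/(2503 - 46177*(-1/1150)) = 1/(2503 + 46177/1150) = 1/(2924627/1150) = 1150/2924627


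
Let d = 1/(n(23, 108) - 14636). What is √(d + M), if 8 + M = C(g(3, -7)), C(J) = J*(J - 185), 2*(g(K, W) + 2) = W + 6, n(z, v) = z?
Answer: √393553735815/29226 ≈ 21.465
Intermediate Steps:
g(K, W) = 1 + W/2 (g(K, W) = -2 + (W + 6)/2 = -2 + (6 + W)/2 = -2 + (3 + W/2) = 1 + W/2)
C(J) = J*(-185 + J)
M = 1843/4 (M = -8 + (1 + (½)*(-7))*(-185 + (1 + (½)*(-7))) = -8 + (1 - 7/2)*(-185 + (1 - 7/2)) = -8 - 5*(-185 - 5/2)/2 = -8 - 5/2*(-375/2) = -8 + 1875/4 = 1843/4 ≈ 460.75)
d = -1/14613 (d = 1/(23 - 14636) = 1/(-14613) = -1/14613 ≈ -6.8432e-5)
√(d + M) = √(-1/14613 + 1843/4) = √(26931755/58452) = √393553735815/29226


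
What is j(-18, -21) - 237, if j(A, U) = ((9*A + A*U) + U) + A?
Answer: -60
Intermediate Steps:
j(A, U) = U + 10*A + A*U (j(A, U) = (U + 9*A + A*U) + A = U + 10*A + A*U)
j(-18, -21) - 237 = (-21 + 10*(-18) - 18*(-21)) - 237 = (-21 - 180 + 378) - 237 = 177 - 237 = -60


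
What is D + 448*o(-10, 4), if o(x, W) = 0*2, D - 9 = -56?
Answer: -47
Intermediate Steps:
D = -47 (D = 9 - 56 = -47)
o(x, W) = 0
D + 448*o(-10, 4) = -47 + 448*0 = -47 + 0 = -47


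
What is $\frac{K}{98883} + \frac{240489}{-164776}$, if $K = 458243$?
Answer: $\frac{51727174781}{16293545208} \approx 3.1747$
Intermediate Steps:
$\frac{K}{98883} + \frac{240489}{-164776} = \frac{458243}{98883} + \frac{240489}{-164776} = 458243 \cdot \frac{1}{98883} + 240489 \left(- \frac{1}{164776}\right) = \frac{458243}{98883} - \frac{240489}{164776} = \frac{51727174781}{16293545208}$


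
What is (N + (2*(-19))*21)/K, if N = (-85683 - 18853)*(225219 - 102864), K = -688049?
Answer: 12790503078/688049 ≈ 18590.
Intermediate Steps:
N = -12790502280 (N = -104536*122355 = -12790502280)
(N + (2*(-19))*21)/K = (-12790502280 + (2*(-19))*21)/(-688049) = (-12790502280 - 38*21)*(-1/688049) = (-12790502280 - 798)*(-1/688049) = -12790503078*(-1/688049) = 12790503078/688049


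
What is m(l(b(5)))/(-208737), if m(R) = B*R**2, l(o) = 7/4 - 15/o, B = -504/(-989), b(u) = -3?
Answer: -189/1699102 ≈ -0.00011124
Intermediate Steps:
B = 504/989 (B = -504*(-1/989) = 504/989 ≈ 0.50961)
l(o) = 7/4 - 15/o (l(o) = 7*(1/4) - 15/o = 7/4 - 15/o)
m(R) = 504*R**2/989
m(l(b(5)))/(-208737) = (504*(7/4 - 15/(-3))**2/989)/(-208737) = (504*(7/4 - 15*(-1/3))**2/989)*(-1/208737) = (504*(7/4 + 5)**2/989)*(-1/208737) = (504*(27/4)**2/989)*(-1/208737) = ((504/989)*(729/16))*(-1/208737) = (45927/1978)*(-1/208737) = -189/1699102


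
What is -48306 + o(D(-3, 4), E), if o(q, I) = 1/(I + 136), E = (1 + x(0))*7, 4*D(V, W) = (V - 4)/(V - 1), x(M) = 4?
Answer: -8260325/171 ≈ -48306.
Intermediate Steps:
D(V, W) = (-4 + V)/(4*(-1 + V)) (D(V, W) = ((V - 4)/(V - 1))/4 = ((-4 + V)/(-1 + V))/4 = (-4 + V)/(4*(-1 + V)))
E = 35 (E = (1 + 4)*7 = 5*7 = 35)
o(q, I) = 1/(136 + I)
-48306 + o(D(-3, 4), E) = -48306 + 1/(136 + 35) = -48306 + 1/171 = -8260325/171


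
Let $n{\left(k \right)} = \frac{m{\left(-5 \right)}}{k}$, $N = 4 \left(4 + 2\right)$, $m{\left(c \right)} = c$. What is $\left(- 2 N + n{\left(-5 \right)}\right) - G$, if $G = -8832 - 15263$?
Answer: $24048$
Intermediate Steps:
$G = -24095$
$N = 24$ ($N = 4 \cdot 6 = 24$)
$n{\left(k \right)} = - \frac{5}{k}$
$\left(- 2 N + n{\left(-5 \right)}\right) - G = \left(\left(-2\right) 24 - \frac{5}{-5}\right) - -24095 = \left(-48 - -1\right) + 24095 = \left(-48 + 1\right) + 24095 = -47 + 24095 = 24048$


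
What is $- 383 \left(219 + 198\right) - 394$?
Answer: $-160105$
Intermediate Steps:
$- 383 \left(219 + 198\right) - 394 = \left(-383\right) 417 - 394 = -159711 - 394 = -160105$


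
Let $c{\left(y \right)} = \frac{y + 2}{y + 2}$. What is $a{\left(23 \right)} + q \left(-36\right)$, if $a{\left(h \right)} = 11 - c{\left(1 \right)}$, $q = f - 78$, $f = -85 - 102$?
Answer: $9550$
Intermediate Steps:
$c{\left(y \right)} = 1$ ($c{\left(y \right)} = \frac{2 + y}{2 + y} = 1$)
$f = -187$ ($f = -85 - 102 = -187$)
$q = -265$ ($q = -187 - 78 = -265$)
$a{\left(h \right)} = 10$ ($a{\left(h \right)} = 11 - 1 = 10$)
$a{\left(23 \right)} + q \left(-36\right) = 10 - -9540 = 10 + 9540 = 9550$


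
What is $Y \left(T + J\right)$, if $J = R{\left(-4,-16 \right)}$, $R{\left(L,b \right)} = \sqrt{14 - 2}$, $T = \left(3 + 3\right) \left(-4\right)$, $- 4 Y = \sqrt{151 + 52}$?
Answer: $\frac{\sqrt{203} \left(12 - \sqrt{3}\right)}{2} \approx 73.148$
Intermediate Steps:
$Y = - \frac{\sqrt{203}}{4}$ ($Y = - \frac{\sqrt{151 + 52}}{4} = - \frac{\sqrt{203}}{4} \approx -3.562$)
$T = -24$ ($T = 6 \left(-4\right) = -24$)
$R{\left(L,b \right)} = 2 \sqrt{3}$ ($R{\left(L,b \right)} = \sqrt{12} = 2 \sqrt{3}$)
$J = 2 \sqrt{3} \approx 3.4641$
$Y \left(T + J\right) = - \frac{\sqrt{203}}{4} \left(-24 + 2 \sqrt{3}\right) = - \frac{\sqrt{203} \left(-24 + 2 \sqrt{3}\right)}{4}$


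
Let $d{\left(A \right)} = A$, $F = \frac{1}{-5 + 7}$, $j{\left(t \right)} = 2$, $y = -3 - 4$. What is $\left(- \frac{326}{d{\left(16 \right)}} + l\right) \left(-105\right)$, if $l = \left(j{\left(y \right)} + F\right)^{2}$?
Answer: $\frac{11865}{8} \approx 1483.1$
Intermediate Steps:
$y = -7$ ($y = -3 - 4 = -7$)
$F = \frac{1}{2} \approx 0.5$
$l = \frac{25}{4}$ ($l = \left(2 + \frac{1}{2}\right)^{2} = \left(\frac{5}{2}\right)^{2} = \frac{25}{4} \approx 6.25$)
$\left(- \frac{326}{d{\left(16 \right)}} + l\right) \left(-105\right) = \left(- \frac{326}{16} + \frac{25}{4}\right) \left(-105\right) = \left(\left(-326\right) \frac{1}{16} + \frac{25}{4}\right) \left(-105\right) = \left(- \frac{163}{8} + \frac{25}{4}\right) \left(-105\right) = \left(- \frac{113}{8}\right) \left(-105\right) = \frac{11865}{8}$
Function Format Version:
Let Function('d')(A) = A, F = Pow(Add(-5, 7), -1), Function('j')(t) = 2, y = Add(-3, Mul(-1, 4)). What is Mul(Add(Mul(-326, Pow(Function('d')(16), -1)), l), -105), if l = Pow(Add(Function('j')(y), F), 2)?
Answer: Rational(11865, 8) ≈ 1483.1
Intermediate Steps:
y = -7 (y = Add(-3, -4) = -7)
F = Rational(1, 2) (F = Pow(2, -1) = Rational(1, 2) ≈ 0.50000)
l = Rational(25, 4) (l = Pow(Add(2, Rational(1, 2)), 2) = Pow(Rational(5, 2), 2) = Rational(25, 4) ≈ 6.2500)
Mul(Add(Mul(-326, Pow(Function('d')(16), -1)), l), -105) = Mul(Add(Mul(-326, Pow(16, -1)), Rational(25, 4)), -105) = Mul(Add(Mul(-326, Rational(1, 16)), Rational(25, 4)), -105) = Mul(Add(Rational(-163, 8), Rational(25, 4)), -105) = Mul(Rational(-113, 8), -105) = Rational(11865, 8)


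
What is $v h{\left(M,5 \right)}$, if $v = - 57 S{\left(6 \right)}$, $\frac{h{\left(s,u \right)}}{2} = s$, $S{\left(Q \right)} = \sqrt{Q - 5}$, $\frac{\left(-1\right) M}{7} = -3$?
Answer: $-2394$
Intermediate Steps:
$M = 21$ ($M = \left(-7\right) \left(-3\right) = 21$)
$S{\left(Q \right)} = \sqrt{-5 + Q}$
$h{\left(s,u \right)} = 2 s$
$v = -57$ ($v = - 57 \sqrt{-5 + 6} = - 57 \sqrt{1} = \left(-57\right) 1 = -57$)
$v h{\left(M,5 \right)} = - 57 \cdot 2 \cdot 21 = \left(-57\right) 42 = -2394$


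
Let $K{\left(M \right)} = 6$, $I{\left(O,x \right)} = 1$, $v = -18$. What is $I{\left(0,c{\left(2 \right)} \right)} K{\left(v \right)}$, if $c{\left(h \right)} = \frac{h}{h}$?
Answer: $6$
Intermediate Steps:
$c{\left(h \right)} = 1$
$I{\left(0,c{\left(2 \right)} \right)} K{\left(v \right)} = 1 \cdot 6 = 6$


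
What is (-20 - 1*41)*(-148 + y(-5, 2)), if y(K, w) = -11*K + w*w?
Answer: 5429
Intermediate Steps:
y(K, w) = w² - 11*K (y(K, w) = -11*K + w² = w² - 11*K)
(-20 - 1*41)*(-148 + y(-5, 2)) = (-20 - 1*41)*(-148 + (2² - 11*(-5))) = (-20 - 41)*(-148 + (4 + 55)) = -61*(-148 + 59) = -61*(-89) = 5429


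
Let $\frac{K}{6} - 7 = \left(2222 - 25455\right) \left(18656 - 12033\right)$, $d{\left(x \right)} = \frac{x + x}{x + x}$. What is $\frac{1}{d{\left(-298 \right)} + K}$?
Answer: $- \frac{1}{923232911} \approx -1.0831 \cdot 10^{-9}$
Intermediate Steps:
$d{\left(x \right)} = 1$ ($d{\left(x \right)} = \frac{2 x}{2 x} = 2 x \frac{1}{2 x} = 1$)
$K = -923232912$ ($K = 42 + 6 \left(2222 - 25455\right) \left(18656 - 12033\right) = 42 + 6 \left(\left(-23233\right) 6623\right) = 42 + 6 \left(-153872159\right) = 42 - 923232954 = -923232912$)
$\frac{1}{d{\left(-298 \right)} + K} = \frac{1}{1 - 923232912} = \frac{1}{-923232911} = - \frac{1}{923232911}$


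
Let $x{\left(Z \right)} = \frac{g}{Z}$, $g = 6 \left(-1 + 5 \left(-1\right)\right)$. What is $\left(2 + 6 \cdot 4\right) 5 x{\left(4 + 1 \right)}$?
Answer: $-936$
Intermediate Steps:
$g = -36$ ($g = 6 \left(-1 - 5\right) = 6 \left(-6\right) = -36$)
$x{\left(Z \right)} = - \frac{36}{Z}$
$\left(2 + 6 \cdot 4\right) 5 x{\left(4 + 1 \right)} = \left(2 + 6 \cdot 4\right) 5 \left(- \frac{36}{4 + 1}\right) = \left(2 + 24\right) 5 \left(- \frac{36}{5}\right) = 26 \cdot 5 \left(\left(-36\right) \frac{1}{5}\right) = 130 \left(- \frac{36}{5}\right) = -936$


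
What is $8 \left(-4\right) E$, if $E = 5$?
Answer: $-160$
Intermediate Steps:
$8 \left(-4\right) E = 8 \left(-4\right) 5 = \left(-32\right) 5 = -160$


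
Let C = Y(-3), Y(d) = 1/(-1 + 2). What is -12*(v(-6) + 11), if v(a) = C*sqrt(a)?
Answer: -132 - 12*I*sqrt(6) ≈ -132.0 - 29.394*I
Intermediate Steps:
Y(d) = 1 (Y(d) = 1/1 = 1)
C = 1
v(a) = sqrt(a) (v(a) = 1*sqrt(a) = sqrt(a))
-12*(v(-6) + 11) = -12*(sqrt(-6) + 11) = -12*(I*sqrt(6) + 11) = -12*(11 + I*sqrt(6)) = -132 - 12*I*sqrt(6)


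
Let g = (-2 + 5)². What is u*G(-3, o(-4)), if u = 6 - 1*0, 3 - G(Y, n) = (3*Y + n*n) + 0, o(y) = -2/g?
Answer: 1936/27 ≈ 71.704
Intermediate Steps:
g = 9 (g = 3² = 9)
o(y) = -2/9
G(Y, n) = 3 - n² - 3*Y (G(Y, n) = 3 - ((3*Y + n*n) + 0) = 3 - ((3*Y + n²) + 0) = 3 - ((n² + 3*Y) + 0) = 3 - (n² + 3*Y) = 3 + (-n² - 3*Y) = 3 - n² - 3*Y)
u = 6 (u = 6 + 0 = 6)
u*G(-3, o(-4)) = 6*(3 - (-2/9)² - 3*(-3)) = 6*(3 - 1*4/81 + 9) = 6*(3 - 4/81 + 9) = 6*(968/81) = 1936/27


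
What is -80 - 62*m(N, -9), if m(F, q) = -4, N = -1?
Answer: 168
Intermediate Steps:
-80 - 62*m(N, -9) = -80 - 62*(-4) = -80 + 248 = 168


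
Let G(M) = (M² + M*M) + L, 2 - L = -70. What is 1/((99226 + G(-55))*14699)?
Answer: 1/1548510252 ≈ 6.4578e-10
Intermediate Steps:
L = 72 (L = 2 - 1*(-70) = 2 + 70 = 72)
G(M) = 72 + 2*M² (G(M) = (M² + M*M) + 72 = (M² + M²) + 72 = 2*M² + 72 = 72 + 2*M²)
1/((99226 + G(-55))*14699) = 1/((99226 + (72 + 2*(-55)²))*14699) = (1/14699)/(99226 + (72 + 2*3025)) = (1/14699)/(99226 + (72 + 6050)) = (1/14699)/(99226 + 6122) = (1/14699)/105348 = (1/105348)*(1/14699) = 1/1548510252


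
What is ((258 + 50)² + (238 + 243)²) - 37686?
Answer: 288539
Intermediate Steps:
((258 + 50)² + (238 + 243)²) - 37686 = (308² + 481²) - 37686 = (94864 + 231361) - 37686 = 326225 - 37686 = 288539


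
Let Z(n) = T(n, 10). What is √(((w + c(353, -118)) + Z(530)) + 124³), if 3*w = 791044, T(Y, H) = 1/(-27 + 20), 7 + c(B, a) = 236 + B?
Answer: √957361251/21 ≈ 1473.4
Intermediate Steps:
c(B, a) = 229 + B (c(B, a) = -7 + (236 + B) = 229 + B)
T(Y, H) = -⅐ (T(Y, H) = 1/(-7) = -⅐)
w = 791044/3 (w = (⅓)*791044 = 791044/3 ≈ 2.6368e+5)
Z(n) = -⅐
√(((w + c(353, -118)) + Z(530)) + 124³) = √(((791044/3 + (229 + 353)) - ⅐) + 124³) = √(((791044/3 + 582) - ⅐) + 1906624) = √((792790/3 - ⅐) + 1906624) = √(5549527/21 + 1906624) = √(45588631/21) = √957361251/21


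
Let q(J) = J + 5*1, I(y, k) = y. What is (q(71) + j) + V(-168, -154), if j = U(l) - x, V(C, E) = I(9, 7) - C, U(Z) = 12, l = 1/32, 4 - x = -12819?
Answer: -12558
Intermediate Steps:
x = 12823 (x = 4 - 1*(-12819) = 4 + 12819 = 12823)
l = 1/32 ≈ 0.031250
V(C, E) = 9 - C
j = -12811 (j = 12 - 1*12823 = 12 - 12823 = -12811)
q(J) = 5 + J (q(J) = J + 5 = 5 + J)
(q(71) + j) + V(-168, -154) = ((5 + 71) - 12811) + (9 - 1*(-168)) = (76 - 12811) + (9 + 168) = -12735 + 177 = -12558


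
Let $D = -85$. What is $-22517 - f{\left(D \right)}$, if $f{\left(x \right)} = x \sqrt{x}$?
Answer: $-22517 + 85 i \sqrt{85} \approx -22517.0 + 783.66 i$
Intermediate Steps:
$f{\left(x \right)} = x^{\frac{3}{2}}$
$-22517 - f{\left(D \right)} = -22517 - \left(-85\right)^{\frac{3}{2}} = -22517 - - 85 i \sqrt{85} = -22517 + 85 i \sqrt{85}$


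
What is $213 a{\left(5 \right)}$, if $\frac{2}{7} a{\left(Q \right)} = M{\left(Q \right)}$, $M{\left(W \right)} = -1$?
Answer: $- \frac{1491}{2} \approx -745.5$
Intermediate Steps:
$a{\left(Q \right)} = - \frac{7}{2}$ ($a{\left(Q \right)} = \frac{7}{2} \left(-1\right) = - \frac{7}{2}$)
$213 a{\left(5 \right)} = 213 \left(- \frac{7}{2}\right) = - \frac{1491}{2}$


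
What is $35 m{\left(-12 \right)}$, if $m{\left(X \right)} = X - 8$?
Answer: $-700$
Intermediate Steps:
$m{\left(X \right)} = -8 + X$
$35 m{\left(-12 \right)} = 35 \left(-8 - 12\right) = 35 \left(-20\right) = -700$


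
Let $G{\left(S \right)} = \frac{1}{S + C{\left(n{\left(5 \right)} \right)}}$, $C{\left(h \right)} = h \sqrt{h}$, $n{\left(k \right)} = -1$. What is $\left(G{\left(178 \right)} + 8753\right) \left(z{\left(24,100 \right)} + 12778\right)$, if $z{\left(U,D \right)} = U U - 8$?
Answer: $\frac{3701366067118}{31685} + \frac{13346 i}{31685} \approx 1.1682 \cdot 10^{8} + 0.42121 i$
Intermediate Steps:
$C{\left(h \right)} = h^{\frac{3}{2}}$
$z{\left(U,D \right)} = -8 + U^{2}$ ($z{\left(U,D \right)} = U^{2} - 8 = -8 + U^{2}$)
$G{\left(S \right)} = \frac{1}{S - i}$ ($G{\left(S \right)} = \frac{1}{S + \left(-1\right)^{\frac{3}{2}}} = \frac{1}{S - i}$)
$\left(G{\left(178 \right)} + 8753\right) \left(z{\left(24,100 \right)} + 12778\right) = \left(\frac{1}{178 - i} + 8753\right) \left(\left(-8 + 24^{2}\right) + 12778\right) = \left(\frac{178 + i}{31685} + 8753\right) \left(\left(-8 + 576\right) + 12778\right) = \left(8753 + \frac{178 + i}{31685}\right) \left(568 + 12778\right) = \left(8753 + \frac{178 + i}{31685}\right) 13346 = 116817538 + \frac{13346 \left(178 + i\right)}{31685}$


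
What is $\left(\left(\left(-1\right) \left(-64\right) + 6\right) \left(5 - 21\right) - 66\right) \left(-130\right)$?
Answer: $154180$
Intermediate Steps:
$\left(\left(\left(-1\right) \left(-64\right) + 6\right) \left(5 - 21\right) - 66\right) \left(-130\right) = \left(\left(64 + 6\right) \left(-16\right) - 66\right) \left(-130\right) = \left(70 \left(-16\right) - 66\right) \left(-130\right) = \left(-1120 - 66\right) \left(-130\right) = \left(-1186\right) \left(-130\right) = 154180$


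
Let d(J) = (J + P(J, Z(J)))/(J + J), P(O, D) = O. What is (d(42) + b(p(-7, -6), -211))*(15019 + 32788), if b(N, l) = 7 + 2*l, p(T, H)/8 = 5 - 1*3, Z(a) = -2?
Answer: -19792098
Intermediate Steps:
p(T, H) = 16 (p(T, H) = 8*(5 - 1*3) = 8*(5 - 3) = 8*2 = 16)
d(J) = 1 (d(J) = (J + J)/(J + J) = (2*J)/((2*J)) = (2*J)*(1/(2*J)) = 1)
(d(42) + b(p(-7, -6), -211))*(15019 + 32788) = (1 + (7 + 2*(-211)))*(15019 + 32788) = (1 + (7 - 422))*47807 = (1 - 415)*47807 = -414*47807 = -19792098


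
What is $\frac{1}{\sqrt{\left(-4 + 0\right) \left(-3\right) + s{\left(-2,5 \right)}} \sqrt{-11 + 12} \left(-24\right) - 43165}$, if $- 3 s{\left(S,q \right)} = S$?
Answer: $- \frac{43165}{1863209929} + \frac{8 \sqrt{114}}{1863209929} \approx -2.3121 \cdot 10^{-5}$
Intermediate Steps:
$s{\left(S,q \right)} = - \frac{S}{3}$
$\frac{1}{\sqrt{\left(-4 + 0\right) \left(-3\right) + s{\left(-2,5 \right)}} \sqrt{-11 + 12} \left(-24\right) - 43165} = \frac{1}{\sqrt{\left(-4 + 0\right) \left(-3\right) - - \frac{2}{3}} \sqrt{-11 + 12} \left(-24\right) - 43165} = \frac{1}{\sqrt{\left(-4\right) \left(-3\right) + \frac{2}{3}} \sqrt{1} \left(-24\right) - 43165} = \frac{1}{\sqrt{12 + \frac{2}{3}} \cdot 1 \left(-24\right) - 43165} = \frac{1}{\sqrt{\frac{38}{3}} \cdot 1 \left(-24\right) - 43165} = \frac{1}{\frac{\sqrt{114}}{3} \cdot 1 \left(-24\right) - 43165} = \frac{1}{\frac{\sqrt{114}}{3} \left(-24\right) - 43165} = \frac{1}{- 8 \sqrt{114} - 43165} = \frac{1}{-43165 - 8 \sqrt{114}}$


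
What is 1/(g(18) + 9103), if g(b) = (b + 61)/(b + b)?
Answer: 36/327787 ≈ 0.00010983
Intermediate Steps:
g(b) = (61 + b)/(2*b) (g(b) = (61 + b)/((2*b)) = (61 + b)*(1/(2*b)) = (61 + b)/(2*b))
1/(g(18) + 9103) = 1/((½)*(61 + 18)/18 + 9103) = 1/((½)*(1/18)*79 + 9103) = 1/(79/36 + 9103) = 1/(327787/36) = 36/327787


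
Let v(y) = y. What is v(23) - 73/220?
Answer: 4987/220 ≈ 22.668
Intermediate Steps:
v(23) - 73/220 = 23 - 73/220 = 4987/220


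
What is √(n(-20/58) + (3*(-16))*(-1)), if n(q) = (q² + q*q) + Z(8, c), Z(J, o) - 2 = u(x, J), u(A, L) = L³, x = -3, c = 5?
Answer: 3*√52538/29 ≈ 23.712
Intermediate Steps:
Z(J, o) = 2 + J³
n(q) = 514 + 2*q² (n(q) = (q² + q*q) + (2 + 8³) = (q² + q²) + (2 + 512) = 2*q² + 514 = 514 + 2*q²)
√(n(-20/58) + (3*(-16))*(-1)) = √((514 + 2*(-20/58)²) + (3*(-16))*(-1)) = √((514 + 2*(-20*1/58)²) - 48*(-1)) = √((514 + 2*(-10/29)²) + 48) = √((514 + 2*(100/841)) + 48) = √((514 + 200/841) + 48) = √(432474/841 + 48) = √(472842/841) = 3*√52538/29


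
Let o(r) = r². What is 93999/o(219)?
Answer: 31333/15987 ≈ 1.9599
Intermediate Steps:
93999/o(219) = 93999/(219²) = 93999/47961 = 93999*(1/47961) = 31333/15987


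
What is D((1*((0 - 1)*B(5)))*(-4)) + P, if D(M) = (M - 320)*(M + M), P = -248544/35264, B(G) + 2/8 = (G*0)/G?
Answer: 699717/1102 ≈ 634.95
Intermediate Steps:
B(G) = -1/4 (B(G) = -1/4 + (G*0)/G = -1/4 + 0/G = -1/4 + 0 = -1/4)
P = -7767/1102 (P = -248544*1/35264 = -7767/1102 ≈ -7.0481)
D(M) = 2*M*(-320 + M) (D(M) = (-320 + M)*(2*M) = 2*M*(-320 + M))
D((1*((0 - 1)*B(5)))*(-4)) + P = 2*((1*((0 - 1)*(-1/4)))*(-4))*(-320 + (1*((0 - 1)*(-1/4)))*(-4)) - 7767/1102 = 2*((1*(-1*(-1/4)))*(-4))*(-320 + (1*(-1*(-1/4)))*(-4)) - 7767/1102 = 2*((1*(1/4))*(-4))*(-320 + (1*(1/4))*(-4)) - 7767/1102 = 2*((1/4)*(-4))*(-320 + (1/4)*(-4)) - 7767/1102 = 2*(-1)*(-320 - 1) - 7767/1102 = 2*(-1)*(-321) - 7767/1102 = 642 - 7767/1102 = 699717/1102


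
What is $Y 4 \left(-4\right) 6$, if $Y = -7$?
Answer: $672$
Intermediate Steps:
$Y 4 \left(-4\right) 6 = - 7 \cdot 4 \left(-4\right) 6 = - 7 \left(\left(-16\right) 6\right) = \left(-7\right) \left(-96\right) = 672$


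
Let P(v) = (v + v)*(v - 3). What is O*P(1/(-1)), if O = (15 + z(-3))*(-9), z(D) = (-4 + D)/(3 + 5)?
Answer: -1017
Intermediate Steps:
P(v) = 2*v*(-3 + v) (P(v) = (2*v)*(-3 + v) = 2*v*(-3 + v))
z(D) = -½ + D/8 (z(D) = (-4 + D)/8 = (-4 + D)*(⅛) = -½ + D/8)
O = -1017/8 (O = (15 + (-½ + (⅛)*(-3)))*(-9) = (15 + (-½ - 3/8))*(-9) = (15 - 7/8)*(-9) = (113/8)*(-9) = -1017/8 ≈ -127.13)
O*P(1/(-1)) = -1017*(-3 + 1/(-1))/(4*(-1)) = -1017*(-1)*(-3 - 1)/4 = -1017*(-1)*(-4)/4 = -1017/8*8 = -1017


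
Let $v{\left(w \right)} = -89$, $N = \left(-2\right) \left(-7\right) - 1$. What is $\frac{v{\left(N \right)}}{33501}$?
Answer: $- \frac{89}{33501} \approx -0.0026566$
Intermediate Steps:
$N = 13$ ($N = 14 - 1 = 13$)
$\frac{v{\left(N \right)}}{33501} = - \frac{89}{33501}$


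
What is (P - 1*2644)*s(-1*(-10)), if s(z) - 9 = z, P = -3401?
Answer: -114855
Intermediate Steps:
s(z) = 9 + z
(P - 1*2644)*s(-1*(-10)) = (-3401 - 1*2644)*(9 - 1*(-10)) = (-3401 - 2644)*(9 + 10) = -6045*19 = -114855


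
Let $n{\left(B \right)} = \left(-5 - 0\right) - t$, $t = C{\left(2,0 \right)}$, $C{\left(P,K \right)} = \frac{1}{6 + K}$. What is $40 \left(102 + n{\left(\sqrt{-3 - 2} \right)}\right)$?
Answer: $\frac{11620}{3} \approx 3873.3$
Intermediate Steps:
$t = \frac{1}{6}$ ($t = \frac{1}{6 + 0} = \frac{1}{6} \approx 0.16667$)
$n{\left(B \right)} = - \frac{31}{6}$ ($n{\left(B \right)} = \left(-5 - 0\right) - \frac{1}{6} = \left(-5 + 0\right) - \frac{1}{6} = -5 - \frac{1}{6} = - \frac{31}{6}$)
$40 \left(102 + n{\left(\sqrt{-3 - 2} \right)}\right) = 40 \left(102 - \frac{31}{6}\right) = 40 \cdot \frac{581}{6} = \frac{11620}{3}$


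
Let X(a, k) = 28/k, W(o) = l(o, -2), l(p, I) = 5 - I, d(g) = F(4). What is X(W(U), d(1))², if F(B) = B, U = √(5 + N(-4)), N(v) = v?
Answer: 49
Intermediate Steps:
U = 1 (U = √(5 - 4) = √1 = 1)
d(g) = 4
W(o) = 7 (W(o) = 5 - 1*(-2) = 5 + 2 = 7)
X(W(U), d(1))² = (28/4)² = (28*(¼))² = 7² = 49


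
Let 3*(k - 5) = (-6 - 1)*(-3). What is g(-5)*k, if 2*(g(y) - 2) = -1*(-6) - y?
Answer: 90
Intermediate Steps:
g(y) = 5 - y/2 (g(y) = 2 + (-1*(-6) - y)/2 = 2 + (6 - y)/2 = 2 + (3 - y/2) = 5 - y/2)
k = 12 (k = 5 + ((-6 - 1)*(-3))/3 = 5 + (-7*(-3))/3 = 5 + (⅓)*21 = 5 + 7 = 12)
g(-5)*k = (5 - ½*(-5))*12 = (5 + 5/2)*12 = (15/2)*12 = 90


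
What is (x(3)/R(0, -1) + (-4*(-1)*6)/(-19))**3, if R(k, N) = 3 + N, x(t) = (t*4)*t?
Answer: 32157432/6859 ≈ 4688.4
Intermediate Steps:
x(t) = 4*t**2 (x(t) = (4*t)*t = 4*t**2)
(x(3)/R(0, -1) + (-4*(-1)*6)/(-19))**3 = ((4*3**2)/(3 - 1) + (-4*(-1)*6)/(-19))**3 = ((4*9)/2 + (4*6)*(-1/19))**3 = (36*(1/2) + 24*(-1/19))**3 = (18 - 24/19)**3 = (318/19)**3 = 32157432/6859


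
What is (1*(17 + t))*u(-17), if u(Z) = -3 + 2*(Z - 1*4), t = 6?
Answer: -1035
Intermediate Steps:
u(Z) = -11 + 2*Z (u(Z) = -3 + 2*(Z - 4) = -3 + 2*(-4 + Z) = -3 + (-8 + 2*Z) = -11 + 2*Z)
(1*(17 + t))*u(-17) = (1*(17 + 6))*(-11 + 2*(-17)) = (1*23)*(-11 - 34) = 23*(-45) = -1035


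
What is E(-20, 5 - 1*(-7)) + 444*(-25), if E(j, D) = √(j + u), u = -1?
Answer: -11100 + I*√21 ≈ -11100.0 + 4.5826*I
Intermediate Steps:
E(j, D) = √(-1 + j) (E(j, D) = √(j - 1) = √(-1 + j))
E(-20, 5 - 1*(-7)) + 444*(-25) = √(-1 - 20) + 444*(-25) = √(-21) - 11100 = I*√21 - 11100 = -11100 + I*√21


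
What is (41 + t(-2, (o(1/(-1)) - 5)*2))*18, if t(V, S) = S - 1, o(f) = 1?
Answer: 576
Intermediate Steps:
t(V, S) = -1 + S
(41 + t(-2, (o(1/(-1)) - 5)*2))*18 = (41 + (-1 + (1 - 5)*2))*18 = (41 + (-1 - 4*2))*18 = (41 + (-1 - 8))*18 = (41 - 9)*18 = 32*18 = 576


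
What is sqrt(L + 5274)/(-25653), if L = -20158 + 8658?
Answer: -I*sqrt(6226)/25653 ≈ -0.0030759*I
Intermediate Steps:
L = -11500
sqrt(L + 5274)/(-25653) = sqrt(-11500 + 5274)/(-25653) = sqrt(-6226)*(-1/25653) = (I*sqrt(6226))*(-1/25653) = -I*sqrt(6226)/25653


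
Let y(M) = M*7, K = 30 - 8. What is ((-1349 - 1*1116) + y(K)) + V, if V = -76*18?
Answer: -3679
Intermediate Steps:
K = 22
y(M) = 7*M
V = -1368
((-1349 - 1*1116) + y(K)) + V = ((-1349 - 1*1116) + 7*22) - 1368 = ((-1349 - 1116) + 154) - 1368 = (-2465 + 154) - 1368 = -2311 - 1368 = -3679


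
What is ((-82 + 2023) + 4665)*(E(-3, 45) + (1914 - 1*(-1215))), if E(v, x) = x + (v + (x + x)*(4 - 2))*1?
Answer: 22136706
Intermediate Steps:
E(v, x) = v + 5*x (E(v, x) = x + (v + (2*x)*2)*1 = x + (v + 4*x)*1 = x + (v + 4*x) = v + 5*x)
((-82 + 2023) + 4665)*(E(-3, 45) + (1914 - 1*(-1215))) = ((-82 + 2023) + 4665)*((-3 + 5*45) + (1914 - 1*(-1215))) = (1941 + 4665)*((-3 + 225) + (1914 + 1215)) = 6606*(222 + 3129) = 6606*3351 = 22136706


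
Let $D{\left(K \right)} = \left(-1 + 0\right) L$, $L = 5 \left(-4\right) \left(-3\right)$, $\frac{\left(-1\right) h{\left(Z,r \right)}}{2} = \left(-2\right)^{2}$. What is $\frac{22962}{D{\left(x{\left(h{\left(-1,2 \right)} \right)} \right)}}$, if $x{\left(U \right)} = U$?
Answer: $- \frac{3827}{10} \approx -382.7$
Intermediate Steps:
$h{\left(Z,r \right)} = -8$ ($h{\left(Z,r \right)} = - 2 \left(-2\right)^{2} = \left(-2\right) 4 = -8$)
$L = 60$ ($L = \left(-20\right) \left(-3\right) = 60$)
$D{\left(K \right)} = -60$ ($D{\left(K \right)} = \left(-1 + 0\right) 60 = \left(-1\right) 60 = -60$)
$\frac{22962}{D{\left(x{\left(h{\left(-1,2 \right)} \right)} \right)}} = \frac{22962}{-60} = 22962 \left(- \frac{1}{60}\right) = - \frac{3827}{10}$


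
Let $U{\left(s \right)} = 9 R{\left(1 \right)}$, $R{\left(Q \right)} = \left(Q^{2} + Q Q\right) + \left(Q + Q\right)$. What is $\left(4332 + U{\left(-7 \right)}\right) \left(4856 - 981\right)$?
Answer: $16926000$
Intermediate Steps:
$R{\left(Q \right)} = 2 Q + 2 Q^{2}$ ($R{\left(Q \right)} = \left(Q^{2} + Q^{2}\right) + 2 Q = 2 Q^{2} + 2 Q = 2 Q + 2 Q^{2}$)
$U{\left(s \right)} = 36$ ($U{\left(s \right)} = 9 \cdot 2 \cdot 1 \left(1 + 1\right) = 9 \cdot 2 \cdot 1 \cdot 2 = 9 \cdot 4 = 36$)
$\left(4332 + U{\left(-7 \right)}\right) \left(4856 - 981\right) = \left(4332 + 36\right) \left(4856 - 981\right) = 4368 \cdot 3875 = 16926000$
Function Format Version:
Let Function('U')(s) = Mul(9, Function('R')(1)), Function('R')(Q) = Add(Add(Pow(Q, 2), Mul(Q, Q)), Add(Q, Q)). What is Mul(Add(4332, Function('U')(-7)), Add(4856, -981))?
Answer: 16926000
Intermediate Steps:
Function('R')(Q) = Add(Mul(2, Q), Mul(2, Pow(Q, 2))) (Function('R')(Q) = Add(Add(Pow(Q, 2), Pow(Q, 2)), Mul(2, Q)) = Add(Mul(2, Pow(Q, 2)), Mul(2, Q)) = Add(Mul(2, Q), Mul(2, Pow(Q, 2))))
Function('U')(s) = 36 (Function('U')(s) = Mul(9, Mul(2, 1, Add(1, 1))) = Mul(9, Mul(2, 1, 2)) = Mul(9, 4) = 36)
Mul(Add(4332, Function('U')(-7)), Add(4856, -981)) = Mul(Add(4332, 36), Add(4856, -981)) = Mul(4368, 3875) = 16926000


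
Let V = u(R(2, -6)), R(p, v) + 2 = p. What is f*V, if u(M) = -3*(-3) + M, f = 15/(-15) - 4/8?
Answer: -27/2 ≈ -13.500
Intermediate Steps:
R(p, v) = -2 + p
f = -3/2 (f = 15*(-1/15) - 4*1/8 = -1 - 1/2 = -3/2 ≈ -1.5000)
u(M) = 9 + M
V = 9 (V = 9 + (-2 + 2) = 9 + 0 = 9)
f*V = -3/2*9 = -27/2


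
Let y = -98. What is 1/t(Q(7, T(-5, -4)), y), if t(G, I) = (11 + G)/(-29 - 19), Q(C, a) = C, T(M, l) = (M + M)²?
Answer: -8/3 ≈ -2.6667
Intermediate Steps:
T(M, l) = 4*M² (T(M, l) = (2*M)² = 4*M²)
t(G, I) = -11/48 - G/48 (t(G, I) = (11 + G)/(-48) = (11 + G)*(-1/48) = -11/48 - G/48)
1/t(Q(7, T(-5, -4)), y) = 1/(-11/48 - 1/48*7) = 1/(-11/48 - 7/48) = 1/(-3/8) = -8/3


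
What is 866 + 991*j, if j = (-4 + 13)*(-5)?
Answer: -43729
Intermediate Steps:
j = -45 (j = 9*(-5) = -45)
866 + 991*j = 866 + 991*(-45) = 866 - 44595 = -43729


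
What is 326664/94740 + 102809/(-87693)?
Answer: 1575501791/692336235 ≈ 2.2756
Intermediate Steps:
326664/94740 + 102809/(-87693) = 326664*(1/94740) + 102809*(-1/87693) = 27222/7895 - 102809/87693 = 1575501791/692336235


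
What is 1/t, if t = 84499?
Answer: 1/84499 ≈ 1.1834e-5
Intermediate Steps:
1/t = 1/84499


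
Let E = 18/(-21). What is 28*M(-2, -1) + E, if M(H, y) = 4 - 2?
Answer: 386/7 ≈ 55.143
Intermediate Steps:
M(H, y) = 2
E = -6/7 (E = 18*(-1/21) = -6/7 ≈ -0.85714)
28*M(-2, -1) + E = 28*2 - 6/7 = 56 - 6/7 = 386/7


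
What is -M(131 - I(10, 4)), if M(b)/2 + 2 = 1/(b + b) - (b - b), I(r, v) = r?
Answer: 483/121 ≈ 3.9917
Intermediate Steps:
M(b) = -4 + 1/b (M(b) = -4 + 2*(1/(b + b) - (b - b)) = -4 + 2*(1/(2*b) - 1*0) = -4 + 2*(1/(2*b) + 0) = -4 + 2*(1/(2*b)) = -4 + 1/b)
-M(131 - I(10, 4)) = -(-4 + 1/(131 - 1*10)) = -(-4 + 1/(131 - 10)) = -(-4 + 1/121) = -1*(-483/121) = 483/121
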